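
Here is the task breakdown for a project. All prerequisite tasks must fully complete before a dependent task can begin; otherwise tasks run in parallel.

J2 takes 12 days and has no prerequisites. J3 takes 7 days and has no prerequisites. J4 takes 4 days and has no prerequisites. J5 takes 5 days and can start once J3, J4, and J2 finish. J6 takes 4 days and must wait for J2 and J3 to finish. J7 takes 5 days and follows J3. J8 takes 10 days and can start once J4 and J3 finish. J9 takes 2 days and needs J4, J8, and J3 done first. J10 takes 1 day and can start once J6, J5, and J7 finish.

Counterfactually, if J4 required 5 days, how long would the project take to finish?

Baseline: J3→J8→J9 = 7+10+2 = 19 → 19 days.
J4 has 3 days of float (longest path through it is 16).
No other chain overtakes it, so the finish is 19 days.

19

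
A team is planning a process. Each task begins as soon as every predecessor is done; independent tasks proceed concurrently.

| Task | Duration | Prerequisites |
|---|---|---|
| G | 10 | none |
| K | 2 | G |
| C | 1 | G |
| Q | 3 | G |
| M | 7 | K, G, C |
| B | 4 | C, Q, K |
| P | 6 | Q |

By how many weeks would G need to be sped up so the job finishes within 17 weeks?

Current finish: 19 weeks; target: 17.
G is on every critical path, so each week cut from G cuts the finish by one (this holds down to a finish of 10).
Need 19 − 17 = 2 weeks off G → G becomes 8 weeks, finish becomes 17.

2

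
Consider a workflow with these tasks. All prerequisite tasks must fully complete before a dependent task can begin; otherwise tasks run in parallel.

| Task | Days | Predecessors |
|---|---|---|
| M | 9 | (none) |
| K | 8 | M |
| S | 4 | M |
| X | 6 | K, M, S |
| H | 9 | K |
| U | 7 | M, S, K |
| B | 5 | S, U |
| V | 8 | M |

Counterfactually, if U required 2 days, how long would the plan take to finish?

26

Baseline: M→K→U→B = 9+8+7+5 = 29 → 29 days.
U is on the critical path; changing it to 2 makes that path 24 days.
The binding chain switches to M→K→H = 9+8+9 = 26; finish 26 days.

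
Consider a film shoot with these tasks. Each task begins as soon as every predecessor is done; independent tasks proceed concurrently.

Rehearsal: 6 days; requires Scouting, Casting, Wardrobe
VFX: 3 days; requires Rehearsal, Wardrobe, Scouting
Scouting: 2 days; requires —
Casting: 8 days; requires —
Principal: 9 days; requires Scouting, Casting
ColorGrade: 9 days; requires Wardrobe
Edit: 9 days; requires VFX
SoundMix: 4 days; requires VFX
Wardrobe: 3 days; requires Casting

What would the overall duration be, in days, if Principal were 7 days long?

29

Critical path before the change: Casting→Wardrobe→Rehearsal→VFX→Edit = 8+3+6+3+9 = 29 giving 29 days.
Principal has 12 days of float (longest path through it is 17).
That remains the longest chain; total 29 days.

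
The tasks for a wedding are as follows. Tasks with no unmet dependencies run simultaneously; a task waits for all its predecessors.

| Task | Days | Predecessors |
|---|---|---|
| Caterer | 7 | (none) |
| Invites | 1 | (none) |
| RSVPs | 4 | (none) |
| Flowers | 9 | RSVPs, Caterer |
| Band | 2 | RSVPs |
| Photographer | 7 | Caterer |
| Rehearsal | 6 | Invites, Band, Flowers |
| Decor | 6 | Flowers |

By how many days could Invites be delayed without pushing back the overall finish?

Caterer→Flowers→Rehearsal = 7+9+6 = 22 sets the makespan at 22 days.
Invites finishes as early as 1 and must finish by 16.
Float = 22 − 7 = 15.

15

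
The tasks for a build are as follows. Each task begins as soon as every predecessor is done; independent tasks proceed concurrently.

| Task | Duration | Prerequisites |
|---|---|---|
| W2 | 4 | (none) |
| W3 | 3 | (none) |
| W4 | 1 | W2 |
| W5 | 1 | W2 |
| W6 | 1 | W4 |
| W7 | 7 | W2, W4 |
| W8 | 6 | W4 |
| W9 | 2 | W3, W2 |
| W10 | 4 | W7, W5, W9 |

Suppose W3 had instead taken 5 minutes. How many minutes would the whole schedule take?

Actual critical path: W2→W4→W7→W10 = 4+1+7+4 = 16 ⇒ 16 minutes.
W3 is off the critical path — its longest chain is 9 minutes, giving 7 of slack.
The critical path is still W2→W4→W7→W10; finish is now 16 minutes.

16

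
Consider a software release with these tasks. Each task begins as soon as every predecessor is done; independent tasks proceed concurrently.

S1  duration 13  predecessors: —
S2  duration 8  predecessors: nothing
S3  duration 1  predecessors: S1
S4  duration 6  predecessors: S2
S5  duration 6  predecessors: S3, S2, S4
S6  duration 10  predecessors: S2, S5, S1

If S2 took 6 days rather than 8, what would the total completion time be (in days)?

Baseline: S2→S4→S5→S6 = 8+6+6+10 = 30 → 30 days.
S2 lies on that path, so at 6 days the path becomes 28 days.
The binding chain switches to S1→S3→S5→S6 = 13+1+6+10 = 30; finish 30 days.

30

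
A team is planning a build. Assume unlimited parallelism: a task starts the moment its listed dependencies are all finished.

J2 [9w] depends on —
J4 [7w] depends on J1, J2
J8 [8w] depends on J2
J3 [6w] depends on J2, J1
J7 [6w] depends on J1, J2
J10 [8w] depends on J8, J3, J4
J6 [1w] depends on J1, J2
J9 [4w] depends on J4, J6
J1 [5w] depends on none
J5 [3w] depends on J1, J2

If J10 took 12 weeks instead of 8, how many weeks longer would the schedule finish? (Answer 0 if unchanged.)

The binding path is J2→J8→J10 = 9+8+8 = 25; finish at 25 weeks.
Since J10 is critical, the +4 change carries straight to that chain (now 29 weeks).
No other chain overtakes it, so the finish is 29 weeks.
Change in finish: 29 − 25 = +4 weeks.

4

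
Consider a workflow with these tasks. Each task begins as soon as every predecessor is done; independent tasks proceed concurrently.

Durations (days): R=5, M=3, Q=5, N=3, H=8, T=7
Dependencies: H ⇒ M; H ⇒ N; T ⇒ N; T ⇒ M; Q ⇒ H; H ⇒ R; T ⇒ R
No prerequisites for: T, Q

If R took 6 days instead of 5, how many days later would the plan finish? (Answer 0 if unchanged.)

Critical path before the change: Q→H→R = 5+8+5 = 18 giving 18 days.
R lies on that path, so at 6 days the path becomes 19 days.
That remains the longest chain; total 19 days.
Change in finish: 19 − 18 = +1 days.

1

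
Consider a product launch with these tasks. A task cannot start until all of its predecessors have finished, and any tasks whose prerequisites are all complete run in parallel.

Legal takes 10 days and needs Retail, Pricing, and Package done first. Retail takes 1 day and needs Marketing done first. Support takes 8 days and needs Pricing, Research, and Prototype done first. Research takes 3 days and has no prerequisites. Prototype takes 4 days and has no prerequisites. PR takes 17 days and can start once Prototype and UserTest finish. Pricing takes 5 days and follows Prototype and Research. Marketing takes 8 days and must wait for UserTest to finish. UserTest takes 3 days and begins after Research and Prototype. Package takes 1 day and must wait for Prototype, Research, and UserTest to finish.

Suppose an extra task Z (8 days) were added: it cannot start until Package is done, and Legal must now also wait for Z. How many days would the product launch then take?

Originally the product launch takes 26 days.
With Z inserted, Legal now waits for max(Retail, Pricing, Package, Z).
New critical path: Prototype→UserTest→Package→Z→Legal = 4+3+1+8+10 = 26 ⇒ 26 days.

26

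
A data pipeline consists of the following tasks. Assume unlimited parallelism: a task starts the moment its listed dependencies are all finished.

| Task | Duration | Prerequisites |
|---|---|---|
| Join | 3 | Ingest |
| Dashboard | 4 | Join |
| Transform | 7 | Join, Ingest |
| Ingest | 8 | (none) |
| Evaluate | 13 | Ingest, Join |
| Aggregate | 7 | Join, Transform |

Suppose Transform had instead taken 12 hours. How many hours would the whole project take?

30

The binding path is Ingest→Join→Transform→Aggregate = 8+3+7+7 = 25; finish at 25 hours.
Transform is on the critical path; changing it to 12 makes that path 30 hours.
The critical path is still Ingest→Join→Transform→Aggregate; finish is now 30 hours.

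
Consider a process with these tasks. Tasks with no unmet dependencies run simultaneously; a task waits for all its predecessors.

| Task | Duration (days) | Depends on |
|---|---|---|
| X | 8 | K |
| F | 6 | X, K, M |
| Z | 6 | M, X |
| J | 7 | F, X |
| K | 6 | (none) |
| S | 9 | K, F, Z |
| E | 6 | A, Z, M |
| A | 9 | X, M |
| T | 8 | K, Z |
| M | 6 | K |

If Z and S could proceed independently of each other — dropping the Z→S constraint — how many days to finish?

Before: longest chain K→X→A→E = 6+8+9+6 = 29, finish 29.
Dropping Z→S doesn't change S's earliest start (20); another predecessor still binds.
After: K→X→A→E = 6+8+9+6 = 29 → 29 days.

29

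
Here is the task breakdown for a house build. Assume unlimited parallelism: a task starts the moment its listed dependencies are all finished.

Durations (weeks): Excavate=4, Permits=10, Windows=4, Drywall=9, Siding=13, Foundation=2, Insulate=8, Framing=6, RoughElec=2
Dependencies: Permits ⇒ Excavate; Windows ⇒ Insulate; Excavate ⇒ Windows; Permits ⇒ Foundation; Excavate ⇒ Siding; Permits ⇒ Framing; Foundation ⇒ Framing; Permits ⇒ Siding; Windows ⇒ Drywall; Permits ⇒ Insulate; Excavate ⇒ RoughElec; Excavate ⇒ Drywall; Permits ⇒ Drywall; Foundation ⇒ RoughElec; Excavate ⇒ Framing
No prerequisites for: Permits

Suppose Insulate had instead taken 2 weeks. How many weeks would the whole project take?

The binding path is Permits→Excavate→Windows→Drywall = 10+4+4+9 = 27; finish at 27 weeks.
Insulate is off the critical path — its longest chain is 26 weeks, giving 1 of slack.
The critical path is still Permits→Excavate→Windows→Drywall; finish is now 27 weeks.

27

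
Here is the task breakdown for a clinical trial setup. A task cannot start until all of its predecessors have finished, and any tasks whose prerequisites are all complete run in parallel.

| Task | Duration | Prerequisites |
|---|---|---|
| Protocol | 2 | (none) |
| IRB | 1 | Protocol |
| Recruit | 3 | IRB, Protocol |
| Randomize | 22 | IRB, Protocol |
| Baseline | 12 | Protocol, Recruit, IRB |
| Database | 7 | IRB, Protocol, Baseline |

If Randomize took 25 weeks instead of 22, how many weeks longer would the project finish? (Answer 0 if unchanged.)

As given, the longest chain is Protocol→IRB→Randomize = 2+1+22 = 25, so the finish is 25 weeks.
Since Randomize is critical, the +3 change carries straight to that chain (now 28 weeks).
The critical path is still Protocol→IRB→Randomize; finish is now 28 weeks.
Change in finish: 28 − 25 = +3 weeks.

3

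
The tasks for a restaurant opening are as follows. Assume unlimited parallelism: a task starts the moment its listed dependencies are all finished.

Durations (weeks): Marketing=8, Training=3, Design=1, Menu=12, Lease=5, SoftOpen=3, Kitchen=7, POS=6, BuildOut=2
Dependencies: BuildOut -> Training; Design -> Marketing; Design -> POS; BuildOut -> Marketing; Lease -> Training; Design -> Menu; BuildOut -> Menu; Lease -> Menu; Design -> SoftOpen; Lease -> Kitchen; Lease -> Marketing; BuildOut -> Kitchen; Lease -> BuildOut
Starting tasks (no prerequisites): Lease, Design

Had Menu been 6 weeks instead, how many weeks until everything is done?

Critical path before the change: Lease→BuildOut→Menu = 5+2+12 = 19 giving 19 weeks.
Menu is on the critical path; changing it to 6 makes that path 13 weeks.
New critical path: Lease→BuildOut→Marketing = 5+2+8 = 15 ⇒ 15 weeks.

15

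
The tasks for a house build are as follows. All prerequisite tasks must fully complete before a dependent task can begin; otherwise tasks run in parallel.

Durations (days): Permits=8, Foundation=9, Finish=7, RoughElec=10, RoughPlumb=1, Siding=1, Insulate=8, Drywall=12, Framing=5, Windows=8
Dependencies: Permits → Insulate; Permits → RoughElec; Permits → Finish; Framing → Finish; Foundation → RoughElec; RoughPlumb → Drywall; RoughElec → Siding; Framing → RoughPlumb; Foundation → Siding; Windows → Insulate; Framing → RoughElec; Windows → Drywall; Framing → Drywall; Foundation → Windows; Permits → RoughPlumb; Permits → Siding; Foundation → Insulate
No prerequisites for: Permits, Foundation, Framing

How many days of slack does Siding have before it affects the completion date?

9

Foundation→Windows→Drywall = 9+8+12 = 29 sets the makespan at 29 days.
The longest chain containing Siding totals 20 days.
So Siding can slip 29 − 20 = 9 days.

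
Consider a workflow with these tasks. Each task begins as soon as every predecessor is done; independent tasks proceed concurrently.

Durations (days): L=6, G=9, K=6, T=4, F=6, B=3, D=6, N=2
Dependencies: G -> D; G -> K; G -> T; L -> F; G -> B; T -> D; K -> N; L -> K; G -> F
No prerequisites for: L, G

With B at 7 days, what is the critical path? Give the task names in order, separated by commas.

The binding path is G→T→D = 9+4+6 = 19; finish at 19 days.
B is off the critical path — its longest chain is 12 days, giving 7 of slack.
No other chain overtakes it, so the finish is 19 days.

G, T, D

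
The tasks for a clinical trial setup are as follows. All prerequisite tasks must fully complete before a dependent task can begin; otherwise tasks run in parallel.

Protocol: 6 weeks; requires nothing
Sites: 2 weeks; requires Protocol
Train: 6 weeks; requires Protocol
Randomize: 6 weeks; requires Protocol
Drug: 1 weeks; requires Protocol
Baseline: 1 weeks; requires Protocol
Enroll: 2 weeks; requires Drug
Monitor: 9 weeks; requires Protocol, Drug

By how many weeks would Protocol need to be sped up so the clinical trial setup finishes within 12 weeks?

Current finish: 16 weeks; target: 12.
Protocol is on every critical path, so each week cut from Protocol cuts the finish by one (this holds down to a finish of 11).
Need 16 − 12 = 4 weeks off Protocol → Protocol becomes 2 weeks, finish becomes 12.

4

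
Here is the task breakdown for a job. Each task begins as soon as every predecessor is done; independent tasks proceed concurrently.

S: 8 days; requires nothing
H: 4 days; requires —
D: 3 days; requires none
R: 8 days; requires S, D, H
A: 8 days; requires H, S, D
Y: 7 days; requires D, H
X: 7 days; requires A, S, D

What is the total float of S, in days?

0

The longest chain is S→A→X = 8+8+7 = 23; overall finish 23 days.
S finishes as early as 8 and must finish by 8.
Slack of S = 0 − 0 = 0 days.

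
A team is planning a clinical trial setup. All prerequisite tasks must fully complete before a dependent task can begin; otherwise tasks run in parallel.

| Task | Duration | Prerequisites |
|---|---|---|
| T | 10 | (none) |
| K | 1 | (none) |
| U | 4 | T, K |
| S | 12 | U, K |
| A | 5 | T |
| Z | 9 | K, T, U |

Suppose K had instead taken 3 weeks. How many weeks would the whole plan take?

26

Critical path before the change: T→U→S = 10+4+12 = 26 giving 26 weeks.
K is off the critical path — its longest chain is 17 weeks, giving 9 of slack.
The critical path is still T→U→S; finish is now 26 weeks.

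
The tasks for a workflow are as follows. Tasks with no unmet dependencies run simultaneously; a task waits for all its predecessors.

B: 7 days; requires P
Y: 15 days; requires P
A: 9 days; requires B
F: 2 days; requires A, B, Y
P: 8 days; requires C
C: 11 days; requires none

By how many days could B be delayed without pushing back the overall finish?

0

The longest chain is C→P→B→A→F = 11+8+7+9+2 = 37; overall finish 37 days.
B finishes as early as 26 and must finish by 26.
Slack of B = 19 − 19 = 0 days.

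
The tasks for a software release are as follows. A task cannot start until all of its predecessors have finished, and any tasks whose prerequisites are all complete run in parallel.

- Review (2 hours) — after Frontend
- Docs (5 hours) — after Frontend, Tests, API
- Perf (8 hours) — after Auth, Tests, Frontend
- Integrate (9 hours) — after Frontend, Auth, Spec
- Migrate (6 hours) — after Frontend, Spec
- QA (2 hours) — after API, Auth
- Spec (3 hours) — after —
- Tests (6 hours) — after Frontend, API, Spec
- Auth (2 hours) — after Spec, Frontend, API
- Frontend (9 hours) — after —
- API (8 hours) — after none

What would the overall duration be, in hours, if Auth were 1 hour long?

23

Baseline: Frontend→Tests→Perf = 9+6+8 = 23 → 23 hours.
The longest path through Auth is only 20 hours, so Auth has float 3.
No other chain overtakes it, so the finish is 23 hours.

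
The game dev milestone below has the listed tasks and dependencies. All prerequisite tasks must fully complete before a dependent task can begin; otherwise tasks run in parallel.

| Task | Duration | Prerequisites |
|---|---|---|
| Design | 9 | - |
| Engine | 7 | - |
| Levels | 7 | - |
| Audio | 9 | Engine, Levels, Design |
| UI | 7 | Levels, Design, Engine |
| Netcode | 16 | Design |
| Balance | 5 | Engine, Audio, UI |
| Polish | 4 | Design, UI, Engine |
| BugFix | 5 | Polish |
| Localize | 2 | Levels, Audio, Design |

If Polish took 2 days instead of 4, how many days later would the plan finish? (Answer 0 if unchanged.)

0

As given, the longest chain is Design→UI→Polish→BugFix = 9+7+4+5 = 25, so the finish is 25 days.
Polish lies on that path, so at 2 days the path becomes 23 days.
The binding chain switches to Design→Netcode = 9+16 = 25; finish 25 days.
Change in finish: 25 − 25 = +0 days.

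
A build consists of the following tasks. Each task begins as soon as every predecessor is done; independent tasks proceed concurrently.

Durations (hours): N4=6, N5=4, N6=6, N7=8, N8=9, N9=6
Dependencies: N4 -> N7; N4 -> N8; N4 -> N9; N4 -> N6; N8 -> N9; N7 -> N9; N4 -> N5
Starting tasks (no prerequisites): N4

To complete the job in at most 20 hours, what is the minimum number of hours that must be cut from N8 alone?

1

Current finish: 21 hours; target: 20.
N8 is on every critical path, so each hour cut from N8 cuts the finish by one (this holds down to a finish of 20).
Need 21 − 20 = 1 hour off N8 → N8 becomes 8 hours, finish becomes 20.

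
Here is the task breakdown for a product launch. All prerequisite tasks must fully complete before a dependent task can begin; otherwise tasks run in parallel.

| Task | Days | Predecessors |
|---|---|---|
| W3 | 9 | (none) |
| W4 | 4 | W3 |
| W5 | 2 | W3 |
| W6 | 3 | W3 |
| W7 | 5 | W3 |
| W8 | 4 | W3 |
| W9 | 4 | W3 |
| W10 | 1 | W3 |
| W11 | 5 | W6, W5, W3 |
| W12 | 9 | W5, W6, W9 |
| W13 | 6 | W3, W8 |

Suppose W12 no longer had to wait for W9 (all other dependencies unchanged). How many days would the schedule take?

21

With the dependency in place, W3→W9→W12 = 9+4+9 = 22 sets the finish at 22 days.
Without W9→W12, W12's earliest start moves from 13 to 12.
After: W3→W6→W12 = 9+3+9 = 21 → 21 days.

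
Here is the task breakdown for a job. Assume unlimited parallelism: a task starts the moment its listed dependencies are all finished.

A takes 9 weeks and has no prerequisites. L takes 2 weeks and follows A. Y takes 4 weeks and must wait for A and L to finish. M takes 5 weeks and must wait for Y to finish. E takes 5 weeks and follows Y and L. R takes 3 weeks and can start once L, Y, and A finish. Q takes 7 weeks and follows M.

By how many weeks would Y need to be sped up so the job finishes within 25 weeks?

Current finish: 27 weeks; target: 25.
Y is on every critical path, so each week cut from Y cuts the finish by one (this holds down to a finish of 24).
Need 27 − 25 = 2 weeks off Y → Y becomes 2 weeks, finish becomes 25.

2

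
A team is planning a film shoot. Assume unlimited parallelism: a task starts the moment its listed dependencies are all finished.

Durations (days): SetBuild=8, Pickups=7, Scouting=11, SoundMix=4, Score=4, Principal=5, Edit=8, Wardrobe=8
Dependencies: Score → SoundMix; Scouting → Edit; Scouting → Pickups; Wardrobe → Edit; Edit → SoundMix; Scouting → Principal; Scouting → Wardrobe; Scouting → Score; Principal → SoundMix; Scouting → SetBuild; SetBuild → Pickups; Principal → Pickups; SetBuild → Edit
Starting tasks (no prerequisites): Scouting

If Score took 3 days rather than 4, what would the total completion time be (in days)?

31

Baseline: Scouting→SetBuild→Edit→SoundMix = 11+8+8+4 = 31 → 31 days.
Score is off the critical path — its longest chain is 19 days, giving 12 of slack.
No other chain overtakes it, so the finish is 31 days.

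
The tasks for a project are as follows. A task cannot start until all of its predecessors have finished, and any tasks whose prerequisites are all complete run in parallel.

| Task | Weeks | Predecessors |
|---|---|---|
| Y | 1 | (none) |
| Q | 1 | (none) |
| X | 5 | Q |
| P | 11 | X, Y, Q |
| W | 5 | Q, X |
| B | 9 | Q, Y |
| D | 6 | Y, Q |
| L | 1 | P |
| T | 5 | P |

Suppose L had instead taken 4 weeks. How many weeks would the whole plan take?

Actual critical path: Q→X→P→T = 1+5+11+5 = 22 ⇒ 22 weeks.
The longest path through L is only 18 weeks, so L has float 4.
The critical path is still Q→X→P→T; finish is now 22 weeks.

22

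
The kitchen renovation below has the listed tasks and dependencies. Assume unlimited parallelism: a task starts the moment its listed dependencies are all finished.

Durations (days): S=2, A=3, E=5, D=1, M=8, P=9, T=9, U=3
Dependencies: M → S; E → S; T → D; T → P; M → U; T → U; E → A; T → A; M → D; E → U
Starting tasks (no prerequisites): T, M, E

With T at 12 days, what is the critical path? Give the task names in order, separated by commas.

Critical path before the change: T→P = 9+9 = 18 giving 18 days.
T is on the critical path; changing it to 12 makes that path 21 days.
That remains the longest chain; total 21 days.

T, P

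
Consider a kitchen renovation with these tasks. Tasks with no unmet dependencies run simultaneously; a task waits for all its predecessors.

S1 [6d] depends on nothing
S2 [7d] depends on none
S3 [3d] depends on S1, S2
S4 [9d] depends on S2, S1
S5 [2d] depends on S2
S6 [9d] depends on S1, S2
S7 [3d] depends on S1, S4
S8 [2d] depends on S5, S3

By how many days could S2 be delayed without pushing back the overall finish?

The longest chain is S2→S4→S7 = 7+9+3 = 19; overall finish 19 days.
S2 finishes as early as 7 and must finish by 7.
So S2 can slip 7 − 7 = 0 days.

0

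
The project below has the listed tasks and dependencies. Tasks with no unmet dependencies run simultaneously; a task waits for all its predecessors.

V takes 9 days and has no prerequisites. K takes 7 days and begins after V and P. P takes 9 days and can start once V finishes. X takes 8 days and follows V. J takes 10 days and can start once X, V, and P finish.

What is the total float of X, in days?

1

The longest chain is V→P→J = 9+9+10 = 28; overall finish 28 days.
The longest chain containing X totals 27 days.
So X can slip 18 − 17 = 1 day.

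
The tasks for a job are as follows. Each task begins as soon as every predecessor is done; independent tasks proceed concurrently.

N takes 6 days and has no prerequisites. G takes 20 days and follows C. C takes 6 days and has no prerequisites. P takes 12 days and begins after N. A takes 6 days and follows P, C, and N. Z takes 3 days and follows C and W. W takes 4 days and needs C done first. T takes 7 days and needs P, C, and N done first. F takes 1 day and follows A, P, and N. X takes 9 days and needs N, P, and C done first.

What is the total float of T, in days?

2

The longest chain is N→P→X = 6+12+9 = 27; overall finish 27 days.
T finishes as early as 25 and must finish by 27.
Float = 27 − 25 = 2.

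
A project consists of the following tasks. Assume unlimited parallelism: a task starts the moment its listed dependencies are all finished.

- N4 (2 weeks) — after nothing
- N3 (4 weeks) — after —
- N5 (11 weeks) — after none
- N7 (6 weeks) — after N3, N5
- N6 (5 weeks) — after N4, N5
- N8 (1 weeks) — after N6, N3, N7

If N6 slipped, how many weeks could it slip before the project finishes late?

1

Critical path: N5→N7→N8 = 11+6+1 = 18, so the finish is 18 weeks.
Longest path through N6: 17 weeks (earliest finish 16, latest finish 17).
Float = 18 − 17 = 1.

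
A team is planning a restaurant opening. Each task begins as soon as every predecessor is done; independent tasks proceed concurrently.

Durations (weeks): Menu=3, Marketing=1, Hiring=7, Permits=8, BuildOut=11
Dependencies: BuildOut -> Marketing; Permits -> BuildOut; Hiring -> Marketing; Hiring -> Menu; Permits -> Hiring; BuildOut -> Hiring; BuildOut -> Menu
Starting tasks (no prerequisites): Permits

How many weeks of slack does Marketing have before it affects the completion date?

Critical path: Permits→BuildOut→Hiring→Menu = 8+11+7+3 = 29, so the finish is 29 weeks.
Longest path through Marketing: 27 weeks (earliest finish 27, latest finish 29).
Float = 29 − 27 = 2.

2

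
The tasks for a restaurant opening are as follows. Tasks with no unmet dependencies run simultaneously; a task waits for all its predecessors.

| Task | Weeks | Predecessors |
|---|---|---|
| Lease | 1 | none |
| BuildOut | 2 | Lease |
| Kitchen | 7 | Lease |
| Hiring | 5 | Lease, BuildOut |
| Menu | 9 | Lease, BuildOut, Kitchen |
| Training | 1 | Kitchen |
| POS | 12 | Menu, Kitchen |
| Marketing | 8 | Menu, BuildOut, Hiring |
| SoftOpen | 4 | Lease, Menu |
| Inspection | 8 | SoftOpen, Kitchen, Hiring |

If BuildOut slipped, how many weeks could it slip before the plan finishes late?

Lease→Kitchen→Menu→POS = 1+7+9+12 = 29 sets the makespan at 29 weeks.
Longest path through BuildOut: 24 weeks (earliest finish 3, latest finish 8).
Float = 29 − 24 = 5.

5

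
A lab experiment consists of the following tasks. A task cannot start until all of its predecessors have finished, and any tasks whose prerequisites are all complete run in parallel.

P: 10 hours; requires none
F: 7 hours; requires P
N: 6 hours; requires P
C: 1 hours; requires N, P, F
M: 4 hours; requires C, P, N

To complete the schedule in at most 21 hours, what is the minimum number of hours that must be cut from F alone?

1

Current finish: 22 hours; target: 21.
F is on every critical path, so each hour cut from F cuts the finish by one (this holds down to a finish of 21).
Need 22 − 21 = 1 hour off F → F becomes 6 hours, finish becomes 21.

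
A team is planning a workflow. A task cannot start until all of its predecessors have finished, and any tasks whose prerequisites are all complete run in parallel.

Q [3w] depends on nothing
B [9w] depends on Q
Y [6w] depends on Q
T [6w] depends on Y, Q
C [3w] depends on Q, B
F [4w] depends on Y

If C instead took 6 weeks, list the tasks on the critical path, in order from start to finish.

Q, B, C

Baseline: Q→B→C = 3+9+3 = 15 → 15 weeks.
C is on the critical path; changing it to 6 makes that path 18 weeks.
The critical path is still Q→B→C; finish is now 18 weeks.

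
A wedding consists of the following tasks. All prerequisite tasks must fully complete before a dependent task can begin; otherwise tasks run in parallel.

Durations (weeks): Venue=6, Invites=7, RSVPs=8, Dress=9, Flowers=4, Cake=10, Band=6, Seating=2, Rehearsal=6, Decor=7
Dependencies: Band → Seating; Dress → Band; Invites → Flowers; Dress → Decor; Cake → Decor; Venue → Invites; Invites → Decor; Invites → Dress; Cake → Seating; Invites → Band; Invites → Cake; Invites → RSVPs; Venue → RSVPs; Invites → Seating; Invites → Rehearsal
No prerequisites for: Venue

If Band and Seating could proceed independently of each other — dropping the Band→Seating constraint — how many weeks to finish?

30

Before: longest chain Venue→Invites→Dress→Band→Seating = 6+7+9+6+2 = 30, finish 30.
Without Band→Seating, Seating's earliest start moves from 28 to 23.
The longest chain is now Venue→Invites→Cake→Decor = 6+7+10+7 = 30, so the plan takes 30 weeks.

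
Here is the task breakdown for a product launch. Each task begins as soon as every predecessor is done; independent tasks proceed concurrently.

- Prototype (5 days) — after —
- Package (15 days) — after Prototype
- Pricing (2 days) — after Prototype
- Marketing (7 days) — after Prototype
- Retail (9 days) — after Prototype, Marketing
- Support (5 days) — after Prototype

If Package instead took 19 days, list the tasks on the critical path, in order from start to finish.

Prototype, Package

Critical path before the change: Prototype→Marketing→Retail = 5+7+9 = 21 giving 21 days.
Package has 1 day of float (longest path through it is 20).
The binding chain switches to Prototype→Package = 5+19 = 24; finish 24 days.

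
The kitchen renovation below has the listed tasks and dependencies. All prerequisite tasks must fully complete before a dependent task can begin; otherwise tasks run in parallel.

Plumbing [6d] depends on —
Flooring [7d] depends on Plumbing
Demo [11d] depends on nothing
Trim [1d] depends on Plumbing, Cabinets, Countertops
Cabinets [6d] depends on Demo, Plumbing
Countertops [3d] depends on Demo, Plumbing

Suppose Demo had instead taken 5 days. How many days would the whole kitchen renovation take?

13

As given, the longest chain is Demo→Cabinets→Trim = 11+6+1 = 18, so the finish is 18 days.
Demo is on the critical path; changing it to 5 makes that path 12 days.
New critical path: Plumbing→Flooring = 6+7 = 13 ⇒ 13 days.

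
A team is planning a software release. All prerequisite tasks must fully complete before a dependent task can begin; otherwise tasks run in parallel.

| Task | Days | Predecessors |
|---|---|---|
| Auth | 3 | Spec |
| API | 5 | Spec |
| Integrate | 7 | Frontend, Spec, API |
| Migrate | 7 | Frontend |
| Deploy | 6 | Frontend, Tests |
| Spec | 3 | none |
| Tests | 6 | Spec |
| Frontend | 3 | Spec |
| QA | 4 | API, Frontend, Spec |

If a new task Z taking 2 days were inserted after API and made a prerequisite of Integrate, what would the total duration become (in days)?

Originally the schedule takes 15 days.
With Z inserted, Integrate now waits for max(Frontend, Spec, API, Z).
New critical path: Spec→API→Z→Integrate = 3+5+2+7 = 17 ⇒ 17 days.

17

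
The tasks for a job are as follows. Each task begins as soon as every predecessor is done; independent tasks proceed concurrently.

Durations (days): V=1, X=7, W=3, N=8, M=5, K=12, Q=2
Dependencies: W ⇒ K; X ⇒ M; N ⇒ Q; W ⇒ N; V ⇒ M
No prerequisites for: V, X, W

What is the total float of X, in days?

Critical path: W→K = 3+12 = 15, so the finish is 15 days.
X finishes as early as 7 and must finish by 10.
Float = 15 − 12 = 3.

3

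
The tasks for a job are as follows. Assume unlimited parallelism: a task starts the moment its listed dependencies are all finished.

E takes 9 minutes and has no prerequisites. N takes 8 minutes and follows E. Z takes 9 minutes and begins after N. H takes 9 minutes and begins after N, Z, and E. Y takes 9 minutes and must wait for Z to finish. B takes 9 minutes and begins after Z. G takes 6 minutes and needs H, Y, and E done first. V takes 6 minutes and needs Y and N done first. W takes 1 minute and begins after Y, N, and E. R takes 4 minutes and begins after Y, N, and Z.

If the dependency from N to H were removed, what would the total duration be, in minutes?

41

Before: longest chain E→N→Z→H→G = 9+8+9+9+6 = 41, finish 41.
Dropping N→H doesn't change H's earliest start (26); another predecessor still binds.
New critical path: E→N→Z→H→G = 9+8+9+9+6 = 41 ⇒ 41 minutes.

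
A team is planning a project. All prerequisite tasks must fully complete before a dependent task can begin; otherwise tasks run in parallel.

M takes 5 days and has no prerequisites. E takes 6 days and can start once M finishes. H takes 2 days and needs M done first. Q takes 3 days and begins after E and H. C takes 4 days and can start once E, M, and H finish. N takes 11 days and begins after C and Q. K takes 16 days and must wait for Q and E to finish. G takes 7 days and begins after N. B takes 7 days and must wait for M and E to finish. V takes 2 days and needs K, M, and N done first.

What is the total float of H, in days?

The longest chain is M→E→C→N→G = 5+6+4+11+7 = 33; overall finish 33 days.
Longest path through H: 29 days (earliest finish 7, latest finish 11).
So H can slip 11 − 7 = 4 days.

4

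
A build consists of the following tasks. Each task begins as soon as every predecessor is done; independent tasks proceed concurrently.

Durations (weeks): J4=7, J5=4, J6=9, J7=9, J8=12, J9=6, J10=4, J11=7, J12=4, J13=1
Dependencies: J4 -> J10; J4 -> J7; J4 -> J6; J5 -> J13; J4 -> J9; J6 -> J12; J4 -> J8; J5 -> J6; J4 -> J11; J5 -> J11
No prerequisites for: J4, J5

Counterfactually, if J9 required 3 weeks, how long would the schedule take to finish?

Critical path before the change: J4→J6→J12 = 7+9+4 = 20 giving 20 weeks.
The longest path through J9 is only 13 weeks, so J9 has float 7.
That remains the longest chain; total 20 weeks.

20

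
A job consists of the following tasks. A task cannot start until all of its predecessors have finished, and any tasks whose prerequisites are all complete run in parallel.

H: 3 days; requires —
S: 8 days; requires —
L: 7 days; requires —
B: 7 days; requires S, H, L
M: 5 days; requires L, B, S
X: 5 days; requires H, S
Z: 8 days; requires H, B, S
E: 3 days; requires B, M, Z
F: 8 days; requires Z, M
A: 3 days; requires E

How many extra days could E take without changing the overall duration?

2

The longest chain is S→B→Z→F = 8+7+8+8 = 31; overall finish 31 days.
Longest path through E: 29 days (earliest finish 26, latest finish 28).
Float = 31 − 29 = 2.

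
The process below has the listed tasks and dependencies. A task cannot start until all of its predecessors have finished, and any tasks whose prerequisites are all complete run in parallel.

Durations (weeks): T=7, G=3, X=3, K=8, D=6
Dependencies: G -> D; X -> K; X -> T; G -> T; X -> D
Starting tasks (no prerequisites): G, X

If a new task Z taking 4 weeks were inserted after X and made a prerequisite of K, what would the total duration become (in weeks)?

Originally the schedule takes 11 weeks.
With Z inserted, K now waits for max(X, Z).
New critical path: X→Z→K = 3+4+8 = 15 ⇒ 15 weeks.

15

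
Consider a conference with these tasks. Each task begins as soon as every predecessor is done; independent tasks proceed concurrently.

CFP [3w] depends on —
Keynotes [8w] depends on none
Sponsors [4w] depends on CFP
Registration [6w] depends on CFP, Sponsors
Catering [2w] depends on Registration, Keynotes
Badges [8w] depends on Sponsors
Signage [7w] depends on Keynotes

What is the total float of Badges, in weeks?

0

Critical path: CFP→Sponsors→Registration→Catering = 3+4+6+2 = 15, so the finish is 15 weeks.
The longest chain containing Badges totals 15 weeks.
Slack of Badges = 7 − 7 = 0 weeks.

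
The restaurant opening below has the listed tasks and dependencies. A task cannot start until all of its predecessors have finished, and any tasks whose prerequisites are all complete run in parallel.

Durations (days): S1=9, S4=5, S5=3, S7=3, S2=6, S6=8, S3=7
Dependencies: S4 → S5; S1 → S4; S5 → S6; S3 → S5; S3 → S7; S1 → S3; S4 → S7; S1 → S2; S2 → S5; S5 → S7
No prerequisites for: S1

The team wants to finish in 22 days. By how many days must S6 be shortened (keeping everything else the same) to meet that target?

5

Current finish: 27 days; target: 22.
S6 is on every critical path, so each day cut from S6 cuts the finish by one (this holds down to a finish of 22).
Need 27 − 22 = 5 days off S6 → S6 becomes 3 days, finish becomes 22.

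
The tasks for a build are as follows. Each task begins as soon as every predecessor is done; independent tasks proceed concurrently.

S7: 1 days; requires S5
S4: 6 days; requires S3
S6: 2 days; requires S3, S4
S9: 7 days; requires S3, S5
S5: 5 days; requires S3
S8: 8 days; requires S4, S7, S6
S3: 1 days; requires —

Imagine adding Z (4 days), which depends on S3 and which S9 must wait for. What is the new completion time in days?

17

Originally the build takes 17 days.
With Z inserted, S9 now waits for max(S3, S5, Z).
New critical path: S3→S4→S6→S8 = 1+6+2+8 = 17 ⇒ 17 days.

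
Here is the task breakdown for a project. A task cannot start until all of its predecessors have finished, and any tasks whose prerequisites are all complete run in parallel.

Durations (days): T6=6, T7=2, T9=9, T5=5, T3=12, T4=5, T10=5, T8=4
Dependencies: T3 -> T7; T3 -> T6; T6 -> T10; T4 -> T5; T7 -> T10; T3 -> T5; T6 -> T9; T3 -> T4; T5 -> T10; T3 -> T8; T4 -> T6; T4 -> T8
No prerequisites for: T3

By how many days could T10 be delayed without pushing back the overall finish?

4

Critical path: T3→T4→T6→T9 = 12+5+6+9 = 32, so the finish is 32 days.
T10 finishes as early as 28 and must finish by 32.
So T10 can slip 32 − 28 = 4 days.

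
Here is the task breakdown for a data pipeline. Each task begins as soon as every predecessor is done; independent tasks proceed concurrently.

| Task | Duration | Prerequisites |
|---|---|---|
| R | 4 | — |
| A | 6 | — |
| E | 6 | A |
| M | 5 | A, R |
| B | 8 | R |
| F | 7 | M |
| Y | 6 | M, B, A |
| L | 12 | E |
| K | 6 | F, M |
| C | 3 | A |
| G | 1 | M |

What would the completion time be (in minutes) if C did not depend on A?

24

With the dependency in place, A→E→L = 6+6+12 = 24 sets the finish at 24 minutes.
Without A→C, C's earliest start moves from 6 to 0.
After: A→E→L = 6+6+12 = 24 → 24 minutes.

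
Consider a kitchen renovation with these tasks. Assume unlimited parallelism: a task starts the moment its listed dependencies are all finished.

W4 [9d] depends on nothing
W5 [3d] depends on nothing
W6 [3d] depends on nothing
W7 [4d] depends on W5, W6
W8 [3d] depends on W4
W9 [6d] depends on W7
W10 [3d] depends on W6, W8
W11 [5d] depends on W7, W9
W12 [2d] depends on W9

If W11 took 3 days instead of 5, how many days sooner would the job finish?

Critical path before the change: W5→W7→W9→W11 = 3+4+6+5 = 18 giving 18 days.
W11 is on the critical path; changing it to 3 makes that path 16 days.
The critical path is still W5→W7→W9→W11; finish is now 16 days.
Change in finish: 16 − 18 = -2 days.

2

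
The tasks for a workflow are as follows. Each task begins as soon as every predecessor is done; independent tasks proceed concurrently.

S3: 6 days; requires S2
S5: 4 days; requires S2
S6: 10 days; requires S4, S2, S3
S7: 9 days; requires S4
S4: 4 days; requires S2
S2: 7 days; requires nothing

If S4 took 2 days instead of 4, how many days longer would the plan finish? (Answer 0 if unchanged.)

Actual critical path: S2→S3→S6 = 7+6+10 = 23 ⇒ 23 days.
S4 is off the critical path — its longest chain is 21 days, giving 2 of slack.
That remains the longest chain; total 23 days.
Change in finish: 23 − 23 = +0 days.

0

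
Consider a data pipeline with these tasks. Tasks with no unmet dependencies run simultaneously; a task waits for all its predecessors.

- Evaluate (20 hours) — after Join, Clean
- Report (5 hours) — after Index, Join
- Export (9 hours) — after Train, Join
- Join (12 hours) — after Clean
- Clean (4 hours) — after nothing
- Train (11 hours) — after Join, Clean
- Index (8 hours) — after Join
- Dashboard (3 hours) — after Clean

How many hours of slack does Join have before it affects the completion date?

0

Critical path: Clean→Join→Train→Export = 4+12+11+9 = 36, so the finish is 36 hours.
Longest path through Join: 36 hours (earliest finish 16, latest finish 16).
So Join can slip 16 − 16 = 0 hours.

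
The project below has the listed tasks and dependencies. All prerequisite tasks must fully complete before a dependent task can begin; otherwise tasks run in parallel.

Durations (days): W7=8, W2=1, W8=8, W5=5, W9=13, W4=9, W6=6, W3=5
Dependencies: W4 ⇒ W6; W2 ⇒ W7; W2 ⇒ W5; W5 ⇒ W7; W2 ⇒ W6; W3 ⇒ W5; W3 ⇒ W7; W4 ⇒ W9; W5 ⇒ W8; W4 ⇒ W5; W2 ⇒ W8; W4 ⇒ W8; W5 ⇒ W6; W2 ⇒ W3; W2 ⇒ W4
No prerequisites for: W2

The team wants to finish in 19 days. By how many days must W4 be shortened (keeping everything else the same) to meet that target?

4

Current finish: 23 days; target: 19.
W4 is on every critical path, so each day cut from W4 cuts the finish by one (this holds down to a finish of 19).
Need 23 − 19 = 4 days off W4 → W4 becomes 5 days, finish becomes 19.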